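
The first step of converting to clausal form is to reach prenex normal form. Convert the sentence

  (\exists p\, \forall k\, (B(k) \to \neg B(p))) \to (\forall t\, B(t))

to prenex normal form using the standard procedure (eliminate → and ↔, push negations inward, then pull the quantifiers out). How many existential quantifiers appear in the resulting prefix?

Rewrite implications/biconditionals: A → B as ¬A ∨ B.
  \neg (\exists p\, \forall k\, (\neg B(k) \lor \neg B(p))) \lor (\forall t\, B(t))
Push ¬ through the quantifiers and connectives to reach negation normal form:
  (\forall p\, \exists k\, (B(k) \land B(p))) \lor (\forall t\, B(t))
All bound variables are already distinct, so no renaming is needed.
Finally move all quantifiers to the prefix:
  \forall p\, \exists k\, \forall t\, (B(k) \land B(p) \lor B(t))
The prefix is \forall p \exists k \forall t: 2 universal, 1 existential.

1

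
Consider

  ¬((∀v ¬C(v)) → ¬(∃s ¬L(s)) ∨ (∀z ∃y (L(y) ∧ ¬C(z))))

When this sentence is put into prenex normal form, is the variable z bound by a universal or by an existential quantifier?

existential

Eliminate → and ↔ using ¬ and ∨.
  ¬(¬(∀v ¬C(v)) ∨ ¬(∃s ¬L(s)) ∨ (∀z ∃y (L(y) ∧ ¬C(z))))
Drive negations inward (¬∀x A ≡ ∃x ¬A, ¬∃x A ≡ ∀x ¬A, De Morgan for ∧/∨):
  (∀v ¬C(v)) ∧ (∃s ¬L(s)) ∧ (∃z ∀y (¬L(y) ∨ C(z)))
All bound variables are already distinct, so no renaming is needed.
Extract every quantifier outward, since the variables are now distinct and don't occur free across branches:
  ∀v ∃s ∃z ∀y (¬C(v) ∧ ¬L(s) ∧ (¬L(y) ∨ C(z)))
The quantifier ∀z sits under an odd number of negations (counting the antecedent side of each →), so it flips to ∃z.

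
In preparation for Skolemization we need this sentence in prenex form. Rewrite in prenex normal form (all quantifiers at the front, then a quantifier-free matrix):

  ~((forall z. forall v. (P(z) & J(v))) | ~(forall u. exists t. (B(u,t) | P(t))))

exists z. exists v. forall u. exists t. ((~P(z) | ~J(v)) & (B(u,t) | P(t)))

Push ¬ through the quantifiers and connectives to reach negation normal form:
  (exists z. exists v. (~P(z) | ~J(v))) & (forall u. exists t. (B(u,t) | P(t)))
Extract every quantifier outward, since the variables are now distinct and don't occur free across branches:
  exists z. exists v. forall u. exists t. ((~P(z) | ~J(v)) & (B(u,t) | P(t)))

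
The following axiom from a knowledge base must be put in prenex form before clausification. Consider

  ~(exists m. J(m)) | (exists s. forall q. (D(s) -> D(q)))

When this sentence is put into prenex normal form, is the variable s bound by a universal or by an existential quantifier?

Rewrite implications/biconditionals: A → B as ¬A ∨ B.
  ~(exists m. J(m)) | (exists s. forall q. (~D(s) | D(q)))
Move each ¬ inward, flipping quantifiers it crosses:
  (forall m. ~J(m)) | (exists s. forall q. (~D(s) | D(q)))
All bound variables are already distinct, so no renaming is needed.
Finally move all quantifiers to the prefix:
  forall m. exists s. forall q. (~J(m) | ~D(s) | D(q))
The quantifier exists s sits under an even number of negations (counting the antecedent side of each →), so it remains existential.

existential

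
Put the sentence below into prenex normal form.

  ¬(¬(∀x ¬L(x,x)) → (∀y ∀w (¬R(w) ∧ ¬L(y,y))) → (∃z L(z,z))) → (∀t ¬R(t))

Rewrite implications/biconditionals: A → B as ¬A ∨ B.
  ¬¬(¬¬(∀x ¬L(x,x)) ∨ ¬(∀y ∀w (¬R(w) ∧ ¬L(y,y))) ∨ (∃z L(z,z))) ∨ (∀t ¬R(t))
Move each ¬ inward, flipping quantifiers it crosses:
  (∀x ¬L(x,x)) ∨ (∃y ∃w (R(w) ∨ L(y,y))) ∨ (∃z L(z,z)) ∨ (∀t ¬R(t))
Pull the quantifiers to the front (each side's bound variable is not free in the other side):
  ∀x ∃y ∃w ∃z ∀t (¬L(x,x) ∨ R(w) ∨ L(y,y) ∨ L(z,z) ∨ ¬R(t))

∀x ∃y ∃w ∃z ∀t (¬L(x,x) ∨ R(w) ∨ L(y,y) ∨ L(z,z) ∨ ¬R(t))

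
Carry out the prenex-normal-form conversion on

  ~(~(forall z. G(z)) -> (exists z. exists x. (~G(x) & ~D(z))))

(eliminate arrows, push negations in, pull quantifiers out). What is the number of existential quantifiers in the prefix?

1

Rewrite implications/biconditionals: A → B as ¬A ∨ B.
  ~(~~(forall z. G(z)) | (exists z. exists x. (~G(x) & ~D(z))))
Move each ¬ inward, flipping quantifiers it crosses:
  (exists z. ~G(z)) & (forall z. forall x. (G(x) | D(z)))
Rename bound variables to avoid capture: z↦x1.
  (exists z. ~G(z)) & (forall x1. forall x. (G(x) | D(x1)))
Extract every quantifier outward, since the variables are now distinct and don't occur free across branches:
  exists z. forall x1. forall x. (~G(z) & (G(x) | D(x1)))
The prefix is exists z forall x1 forall x: 2 universal, 1 existential.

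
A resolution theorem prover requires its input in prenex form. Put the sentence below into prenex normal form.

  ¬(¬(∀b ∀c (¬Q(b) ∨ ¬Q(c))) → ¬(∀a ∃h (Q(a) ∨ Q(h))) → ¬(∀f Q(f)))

First replace A → B with ¬A ∨ B.
  ¬(¬¬(∀b ∀c (¬Q(b) ∨ ¬Q(c))) ∨ ¬¬(∀a ∃h (Q(a) ∨ Q(h))) ∨ ¬(∀f Q(f)))
Move each ¬ inward, flipping quantifiers it crosses:
  (∃b ∃c (Q(b) ∧ Q(c))) ∧ (∃a ∀h (¬Q(a) ∧ ¬Q(h))) ∧ (∀f Q(f))
Pull the quantifiers to the front (each side's bound variable is not free in the other side):
  ∃b ∃c ∃a ∀h ∀f (Q(b) ∧ Q(c) ∧ ¬Q(a) ∧ ¬Q(h) ∧ Q(f))

∃b ∃c ∃a ∀h ∀f (Q(b) ∧ Q(c) ∧ ¬Q(a) ∧ ¬Q(h) ∧ Q(f))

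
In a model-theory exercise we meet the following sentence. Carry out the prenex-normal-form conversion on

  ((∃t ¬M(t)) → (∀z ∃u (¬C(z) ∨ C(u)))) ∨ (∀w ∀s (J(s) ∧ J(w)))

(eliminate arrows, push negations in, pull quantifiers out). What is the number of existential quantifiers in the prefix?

First replace A → B with ¬A ∨ B.
  ¬(∃t ¬M(t)) ∨ (∀z ∃u (¬C(z) ∨ C(u))) ∨ (∀w ∀s (J(s) ∧ J(w)))
Move each ¬ inward, flipping quantifiers it crosses:
  (∀t M(t)) ∨ (∀z ∃u (¬C(z) ∨ C(u))) ∨ (∀w ∀s (J(s) ∧ J(w)))
All bound variables are already distinct, so no renaming is needed.
Pull the quantifiers to the front (each side's bound variable is not free in the other side):
  ∀t ∀z ∃u ∀w ∀s (M(t) ∨ ¬C(z) ∨ C(u) ∨ J(s) ∧ J(w))
The prefix is ∀t ∀z ∃u ∀w ∀s: 4 universal, 1 existential.

1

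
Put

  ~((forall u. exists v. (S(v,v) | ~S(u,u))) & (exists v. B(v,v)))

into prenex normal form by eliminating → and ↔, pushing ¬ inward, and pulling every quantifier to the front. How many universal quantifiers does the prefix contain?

2

Move each ¬ inward, flipping quantifiers it crosses:
  (exists u. forall v. (~S(v,v) & S(u,u))) | (forall v. ~B(v,v))
Give each quantifier a distinct variable: v↦y1.
  (exists u. forall v. (~S(v,v) & S(u,u))) | (forall y1. ~B(y1,y1))
Finally move all quantifiers to the prefix:
  exists u. forall v. forall y1. (~S(v,v) & S(u,u) | ~B(y1,y1))
The prefix is exists u forall v forall y1: 2 universal, 1 existential.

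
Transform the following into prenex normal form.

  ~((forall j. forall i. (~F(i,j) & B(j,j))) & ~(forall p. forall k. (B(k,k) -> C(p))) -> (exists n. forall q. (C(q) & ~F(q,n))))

forall j. forall i. exists p. exists k. forall n. exists q. (~F(i,j) & B(j,j) & B(k,k) & ~C(p) & (~C(q) | F(q,n)))

First replace A → B with ¬A ∨ B.
  ~(~((forall j. forall i. (~F(i,j) & B(j,j))) & ~(forall p. forall k. (~B(k,k) | C(p)))) | (exists n. forall q. (C(q) & ~F(q,n))))
Move each ¬ inward, flipping quantifiers it crosses:
  (forall j. forall i. (~F(i,j) & B(j,j))) & (exists p. exists k. (B(k,k) & ~C(p))) & (forall n. exists q. (~C(q) | F(q,n)))
All bound variables are already distinct, so no renaming is needed.
Extract every quantifier outward, since the variables are now distinct and don't occur free across branches:
  forall j. forall i. exists p. exists k. forall n. exists q. (~F(i,j) & B(j,j) & B(k,k) & ~C(p) & (~C(q) | F(q,n)))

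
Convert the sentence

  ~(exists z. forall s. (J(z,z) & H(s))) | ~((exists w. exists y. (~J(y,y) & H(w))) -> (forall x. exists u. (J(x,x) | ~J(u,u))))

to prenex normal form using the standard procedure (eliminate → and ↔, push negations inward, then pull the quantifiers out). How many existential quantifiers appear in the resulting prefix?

Eliminate → and ↔ using ¬ and ∨.
  ~(exists z. forall s. (J(z,z) & H(s))) | ~(~(exists w. exists y. (~J(y,y) & H(w))) | (forall x. exists u. (J(x,x) | ~J(u,u))))
Drive negations inward (¬∀x A ≡ ∃x ¬A, ¬∃x A ≡ ∀x ¬A, De Morgan for ∧/∨):
  (forall z. exists s. (~J(z,z) | ~H(s))) | (exists w. exists y. (~J(y,y) & H(w))) & (exists x. forall u. (~J(x,x) & J(u,u)))
Extract every quantifier outward, since the variables are now distinct and don't occur free across branches:
  forall z. exists s. exists w. exists y. exists x. forall u. (~J(z,z) | ~H(s) | ~J(y,y) & H(w) & ~J(x,x) & J(u,u))
The prefix is forall z exists s exists w exists y exists x forall u: 2 universal, 4 existential.

4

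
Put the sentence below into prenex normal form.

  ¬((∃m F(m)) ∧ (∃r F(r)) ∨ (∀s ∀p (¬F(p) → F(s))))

Rewrite implications/biconditionals: A → B as ¬A ∨ B.
  ¬((∃m F(m)) ∧ (∃r F(r)) ∨ (∀s ∀p (¬¬F(p) ∨ F(s))))
Move each ¬ inward, flipping quantifiers it crosses:
  ((∀m ¬F(m)) ∨ (∀r ¬F(r))) ∧ (∃s ∃p (¬F(p) ∧ ¬F(s)))
Extract every quantifier outward, since the variables are now distinct and don't occur free across branches:
  ∀m ∀r ∃s ∃p ((¬F(m) ∨ ¬F(r)) ∧ ¬F(p) ∧ ¬F(s))

∀m ∀r ∃s ∃p ((¬F(m) ∨ ¬F(r)) ∧ ¬F(p) ∧ ¬F(s))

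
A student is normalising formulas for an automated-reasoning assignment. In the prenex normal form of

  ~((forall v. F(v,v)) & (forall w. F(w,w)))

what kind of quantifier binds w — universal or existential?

Move each ¬ inward, flipping quantifiers it crosses:
  (exists v. ~F(v,v)) | (exists w. ~F(w,w))
All bound variables are already distinct, so no renaming is needed.
Finally move all quantifiers to the prefix:
  exists v. exists w. (~F(v,v) | ~F(w,w))
The quantifier forall w sits under an odd number of negations, so it flips to exists w.

existential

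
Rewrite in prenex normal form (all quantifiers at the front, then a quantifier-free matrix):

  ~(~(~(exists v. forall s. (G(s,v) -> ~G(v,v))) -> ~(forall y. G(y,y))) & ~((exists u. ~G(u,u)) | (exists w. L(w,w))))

exists v. forall s. exists y. exists u. exists w. (~G(s,v) | ~G(v,v) | ~G(y,y) | ~G(u,u) | L(w,w))

First replace A → B with ¬A ∨ B.
  ~(~(~~(exists v. forall s. (~G(s,v) | ~G(v,v))) | ~(forall y. G(y,y))) & ~((exists u. ~G(u,u)) | (exists w. L(w,w))))
Push ¬ through the quantifiers and connectives to reach negation normal form:
  (exists v. forall s. (~G(s,v) | ~G(v,v))) | (exists y. ~G(y,y)) | (exists u. ~G(u,u)) | (exists w. L(w,w))
All bound variables are already distinct, so no renaming is needed.
Pull the quantifiers to the front (each side's bound variable is not free in the other side):
  exists v. forall s. exists y. exists u. exists w. (~G(s,v) | ~G(v,v) | ~G(y,y) | ~G(u,u) | L(w,w))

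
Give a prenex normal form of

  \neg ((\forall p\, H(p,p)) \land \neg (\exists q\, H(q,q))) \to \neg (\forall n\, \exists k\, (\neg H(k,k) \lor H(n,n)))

Eliminate → and ↔ using ¬ and ∨.
  \neg \neg ((\forall p\, H(p,p)) \land \neg (\exists q\, H(q,q))) \lor \neg (\forall n\, \exists k\, (\neg H(k,k) \lor H(n,n)))
Push ¬ through the quantifiers and connectives to reach negation normal form:
  (\forall p\, H(p,p)) \land (\forall q\, \neg H(q,q)) \lor (\exists n\, \forall k\, (H(k,k) \land \neg H(n,n)))
All bound variables are already distinct, so no renaming is needed.
Finally move all quantifiers to the prefix:
  \forall p\, \forall q\, \exists n\, \forall k\, (H(p,p) \land \neg H(q,q) \lor H(k,k) \land \neg H(n,n))

\forall p\, \forall q\, \exists n\, \forall k\, (H(p,p) \land \neg H(q,q) \lor H(k,k) \land \neg H(n,n))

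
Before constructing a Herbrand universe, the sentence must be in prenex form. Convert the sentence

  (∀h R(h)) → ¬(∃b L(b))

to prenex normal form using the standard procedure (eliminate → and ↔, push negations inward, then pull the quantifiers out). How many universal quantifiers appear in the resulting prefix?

First replace A → B with ¬A ∨ B.
  ¬(∀h R(h)) ∨ ¬(∃b L(b))
Push ¬ through the quantifiers and connectives to reach negation normal form:
  (∃h ¬R(h)) ∨ (∀b ¬L(b))
Extract every quantifier outward, since the variables are now distinct and don't occur free across branches:
  ∃h ∀b (¬R(h) ∨ ¬L(b))
The prefix is ∃h ∀b: 1 universal, 1 existential.

1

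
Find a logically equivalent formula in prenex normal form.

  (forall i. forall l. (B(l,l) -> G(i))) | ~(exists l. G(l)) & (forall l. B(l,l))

First replace A → B with ¬A ∨ B.
  (forall i. forall l. (~B(l,l) | G(i))) | ~(exists l. G(l)) & (forall l. B(l,l))
Drive negations inward (¬∀x A ≡ ∃x ¬A, ¬∃x A ≡ ∀x ¬A, De Morgan for ∧/∨):
  (forall i. forall l. (~B(l,l) | G(i))) | (forall l. ~G(l)) & (forall l. B(l,l))
Rename bound variables to avoid capture: l↦x1, l↦p.
  (forall i. forall l. (~B(l,l) | G(i))) | (forall x1. ~G(x1)) & (forall p. B(p,p))
Pull the quantifiers to the front (each side's bound variable is not free in the other side):
  forall i. forall l. forall x1. forall p. (~B(l,l) | G(i) | ~G(x1) & B(p,p))

forall i. forall l. forall x1. forall p. (~B(l,l) | G(i) | ~G(x1) & B(p,p))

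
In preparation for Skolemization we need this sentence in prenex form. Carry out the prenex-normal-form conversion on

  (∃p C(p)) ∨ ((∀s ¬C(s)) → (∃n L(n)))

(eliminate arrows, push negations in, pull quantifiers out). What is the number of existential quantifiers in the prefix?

3

First replace A → B with ¬A ∨ B.
  (∃p C(p)) ∨ ¬(∀s ¬C(s)) ∨ (∃n L(n))
Move each ¬ inward, flipping quantifiers it crosses:
  (∃p C(p)) ∨ (∃s C(s)) ∨ (∃n L(n))
Extract every quantifier outward, since the variables are now distinct and don't occur free across branches:
  ∃p ∃s ∃n (C(p) ∨ C(s) ∨ L(n))
The prefix is ∃p ∃s ∃n: 0 universal, 3 existential.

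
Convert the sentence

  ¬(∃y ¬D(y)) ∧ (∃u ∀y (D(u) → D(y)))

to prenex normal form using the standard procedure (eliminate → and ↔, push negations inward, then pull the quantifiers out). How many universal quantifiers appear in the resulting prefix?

Eliminate → and ↔ using ¬ and ∨.
  ¬(∃y ¬D(y)) ∧ (∃u ∀y (¬D(u) ∨ D(y)))
Move each ¬ inward, flipping quantifiers it crosses:
  (∀y D(y)) ∧ (∃u ∀y (¬D(u) ∨ D(y)))
Rename bound variables to avoid capture: y↦s.
  (∀y D(y)) ∧ (∃u ∀s (¬D(u) ∨ D(s)))
Pull the quantifiers to the front (each side's bound variable is not free in the other side):
  ∀y ∃u ∀s (D(y) ∧ (¬D(u) ∨ D(s)))
The prefix is ∀y ∃u ∀s: 2 universal, 1 existential.

2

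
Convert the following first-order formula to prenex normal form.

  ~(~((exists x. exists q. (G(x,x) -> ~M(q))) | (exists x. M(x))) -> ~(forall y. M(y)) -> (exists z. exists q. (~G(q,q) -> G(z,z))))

forall x. forall q. forall u1. exists y. forall z. forall u. (G(x,x) & M(q) & ~M(u1) & ~M(y) & ~G(u,u) & ~G(z,z))

Eliminate → and ↔ using ¬ and ∨.
  ~(~~((exists x. exists q. (~G(x,x) | ~M(q))) | (exists x. M(x))) | ~~(forall y. M(y)) | (exists z. exists q. (~~G(q,q) | G(z,z))))
Drive negations inward (¬∀x A ≡ ∃x ¬A, ¬∃x A ≡ ∀x ¬A, De Morgan for ∧/∨):
  (forall x. forall q. (G(x,x) & M(q))) & (forall x. ~M(x)) & (exists y. ~M(y)) & (forall z. forall q. (~G(q,q) & ~G(z,z)))
Standardize variables apart so no two quantifiers bind the same name: x↦u1, q↦u.
  (forall x. forall q. (G(x,x) & M(q))) & (forall u1. ~M(u1)) & (exists y. ~M(y)) & (forall z. forall u. (~G(u,u) & ~G(z,z)))
Extract every quantifier outward, since the variables are now distinct and don't occur free across branches:
  forall x. forall q. forall u1. exists y. forall z. forall u. (G(x,x) & M(q) & ~M(u1) & ~M(y) & ~G(u,u) & ~G(z,z))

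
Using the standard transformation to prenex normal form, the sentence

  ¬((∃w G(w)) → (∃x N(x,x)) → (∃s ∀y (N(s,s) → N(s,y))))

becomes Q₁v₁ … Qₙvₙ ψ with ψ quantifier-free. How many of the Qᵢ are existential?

Rewrite implications/biconditionals: A → B as ¬A ∨ B.
  ¬(¬(∃w G(w)) ∨ ¬(∃x N(x,x)) ∨ (∃s ∀y (¬N(s,s) ∨ N(s,y))))
Push ¬ through the quantifiers and connectives to reach negation normal form:
  (∃w G(w)) ∧ (∃x N(x,x)) ∧ (∀s ∃y (N(s,s) ∧ ¬N(s,y)))
Pull the quantifiers to the front (each side's bound variable is not free in the other side):
  ∃w ∃x ∀s ∃y (G(w) ∧ N(x,x) ∧ N(s,s) ∧ ¬N(s,y))
The prefix is ∃w ∃x ∀s ∃y: 1 universal, 3 existential.

3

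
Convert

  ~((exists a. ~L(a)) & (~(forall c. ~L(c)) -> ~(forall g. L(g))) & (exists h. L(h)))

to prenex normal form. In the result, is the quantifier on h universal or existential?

Eliminate → and ↔ using ¬ and ∨.
  ~((exists a. ~L(a)) & (~~(forall c. ~L(c)) | ~(forall g. L(g))) & (exists h. L(h)))
Drive negations inward (¬∀x A ≡ ∃x ¬A, ¬∃x A ≡ ∀x ¬A, De Morgan for ∧/∨):
  (forall a. L(a)) | (exists c. L(c)) & (forall g. L(g)) | (forall h. ~L(h))
All bound variables are already distinct, so no renaming is needed.
Extract every quantifier outward, since the variables are now distinct and don't occur free across branches:
  forall a. exists c. forall g. forall h. (L(a) | L(c) & L(g) | ~L(h))
The quantifier exists h sits under an odd number of negations (counting the antecedent side of each →), so it flips to forall h.

universal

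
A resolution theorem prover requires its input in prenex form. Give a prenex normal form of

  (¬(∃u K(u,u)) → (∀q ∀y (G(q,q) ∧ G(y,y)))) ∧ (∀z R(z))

First replace A → B with ¬A ∨ B.
  (¬¬(∃u K(u,u)) ∨ (∀q ∀y (G(q,q) ∧ G(y,y)))) ∧ (∀z R(z))
Push ¬ through the quantifiers and connectives to reach negation normal form:
  ((∃u K(u,u)) ∨ (∀q ∀y (G(q,q) ∧ G(y,y)))) ∧ (∀z R(z))
Pull the quantifiers to the front (each side's bound variable is not free in the other side):
  ∃u ∀q ∀y ∀z ((K(u,u) ∨ G(q,q) ∧ G(y,y)) ∧ R(z))

∃u ∀q ∀y ∀z ((K(u,u) ∨ G(q,q) ∧ G(y,y)) ∧ R(z))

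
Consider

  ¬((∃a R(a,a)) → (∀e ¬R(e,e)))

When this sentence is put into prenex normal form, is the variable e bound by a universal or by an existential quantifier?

existential

Eliminate → and ↔ using ¬ and ∨.
  ¬(¬(∃a R(a,a)) ∨ (∀e ¬R(e,e)))
Move each ¬ inward, flipping quantifiers it crosses:
  (∃a R(a,a)) ∧ (∃e R(e,e))
Pull the quantifiers to the front (each side's bound variable is not free in the other side):
  ∃a ∃e (R(a,a) ∧ R(e,e))
The quantifier ∀e sits under an odd number of negations (counting the antecedent side of each →), so it flips to ∃e.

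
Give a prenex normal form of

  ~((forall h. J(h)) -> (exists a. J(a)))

forall h. forall a. (J(h) & ~J(a))

First replace A → B with ¬A ∨ B.
  ~(~(forall h. J(h)) | (exists a. J(a)))
Drive negations inward (¬∀x A ≡ ∃x ¬A, ¬∃x A ≡ ∀x ¬A, De Morgan for ∧/∨):
  (forall h. J(h)) & (forall a. ~J(a))
Finally move all quantifiers to the prefix:
  forall h. forall a. (J(h) & ~J(a))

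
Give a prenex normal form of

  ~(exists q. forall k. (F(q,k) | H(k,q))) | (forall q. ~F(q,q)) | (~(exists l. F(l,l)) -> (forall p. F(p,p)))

forall q. exists k. forall w. exists l. forall p. (~F(q,k) & ~H(k,q) | ~F(w,w) | F(l,l) | F(p,p))

Eliminate → and ↔ using ¬ and ∨.
  ~(exists q. forall k. (F(q,k) | H(k,q))) | (forall q. ~F(q,q)) | ~~(exists l. F(l,l)) | (forall p. F(p,p))
Drive negations inward (¬∀x A ≡ ∃x ¬A, ¬∃x A ≡ ∀x ¬A, De Morgan for ∧/∨):
  (forall q. exists k. (~F(q,k) & ~H(k,q))) | (forall q. ~F(q,q)) | (exists l. F(l,l)) | (forall p. F(p,p))
Rename bound variables to avoid capture: q↦w.
  (forall q. exists k. (~F(q,k) & ~H(k,q))) | (forall w. ~F(w,w)) | (exists l. F(l,l)) | (forall p. F(p,p))
Finally move all quantifiers to the prefix:
  forall q. exists k. forall w. exists l. forall p. (~F(q,k) & ~H(k,q) | ~F(w,w) | F(l,l) | F(p,p))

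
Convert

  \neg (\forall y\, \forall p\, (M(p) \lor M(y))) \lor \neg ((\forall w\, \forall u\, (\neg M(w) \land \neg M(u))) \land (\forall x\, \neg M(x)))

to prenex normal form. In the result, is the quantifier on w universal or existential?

Push ¬ through the quantifiers and connectives to reach negation normal form:
  (\exists y\, \exists p\, (\neg M(p) \land \neg M(y))) \lor (\exists w\, \exists u\, (M(w) \lor M(u))) \lor (\exists x\, M(x))
All bound variables are already distinct, so no renaming is needed.
Extract every quantifier outward, since the variables are now distinct and don't occur free across branches:
  \exists y\, \exists p\, \exists w\, \exists u\, \exists x\, (\neg M(p) \land \neg M(y) \lor M(w) \lor M(u) \lor M(x))
The quantifier \forall w sits under an odd number of negations, so it flips to \exists w.

existential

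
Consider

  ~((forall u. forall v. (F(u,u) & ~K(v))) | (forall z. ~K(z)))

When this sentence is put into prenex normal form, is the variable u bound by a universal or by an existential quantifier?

existential

Push ¬ through the quantifiers and connectives to reach negation normal form:
  (exists u. exists v. (~F(u,u) | K(v))) & (exists z. K(z))
All bound variables are already distinct, so no renaming is needed.
Pull the quantifiers to the front (each side's bound variable is not free in the other side):
  exists u. exists v. exists z. ((~F(u,u) | K(v)) & K(z))
The quantifier forall u sits under an odd number of negations, so it flips to exists u.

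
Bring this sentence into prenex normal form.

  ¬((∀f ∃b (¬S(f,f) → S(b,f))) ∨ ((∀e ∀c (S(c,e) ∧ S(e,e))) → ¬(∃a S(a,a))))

Rewrite implications/biconditionals: A → B as ¬A ∨ B.
  ¬((∀f ∃b (¬¬S(f,f) ∨ S(b,f))) ∨ ¬(∀e ∀c (S(c,e) ∧ S(e,e))) ∨ ¬(∃a S(a,a)))
Move each ¬ inward, flipping quantifiers it crosses:
  (∃f ∀b (¬S(f,f) ∧ ¬S(b,f))) ∧ (∀e ∀c (S(c,e) ∧ S(e,e))) ∧ (∃a S(a,a))
Extract every quantifier outward, since the variables are now distinct and don't occur free across branches:
  ∃f ∀b ∀e ∀c ∃a (¬S(f,f) ∧ ¬S(b,f) ∧ S(c,e) ∧ S(e,e) ∧ S(a,a))

∃f ∀b ∀e ∀c ∃a (¬S(f,f) ∧ ¬S(b,f) ∧ S(c,e) ∧ S(e,e) ∧ S(a,a))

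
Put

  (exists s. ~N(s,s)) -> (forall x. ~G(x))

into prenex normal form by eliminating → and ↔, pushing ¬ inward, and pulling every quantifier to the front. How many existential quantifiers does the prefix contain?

0

Eliminate → and ↔ using ¬ and ∨.
  ~(exists s. ~N(s,s)) | (forall x. ~G(x))
Move each ¬ inward, flipping quantifiers it crosses:
  (forall s. N(s,s)) | (forall x. ~G(x))
All bound variables are already distinct, so no renaming is needed.
Pull the quantifiers to the front (each side's bound variable is not free in the other side):
  forall s. forall x. (N(s,s) | ~G(x))
The prefix is forall s forall x: 2 universal, 0 existential.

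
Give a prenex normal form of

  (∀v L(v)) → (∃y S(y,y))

First replace A → B with ¬A ∨ B.
  ¬(∀v L(v)) ∨ (∃y S(y,y))
Drive negations inward (¬∀x A ≡ ∃x ¬A, ¬∃x A ≡ ∀x ¬A, De Morgan for ∧/∨):
  (∃v ¬L(v)) ∨ (∃y S(y,y))
Extract every quantifier outward, since the variables are now distinct and don't occur free across branches:
  ∃v ∃y (¬L(v) ∨ S(y,y))

∃v ∃y (¬L(v) ∨ S(y,y))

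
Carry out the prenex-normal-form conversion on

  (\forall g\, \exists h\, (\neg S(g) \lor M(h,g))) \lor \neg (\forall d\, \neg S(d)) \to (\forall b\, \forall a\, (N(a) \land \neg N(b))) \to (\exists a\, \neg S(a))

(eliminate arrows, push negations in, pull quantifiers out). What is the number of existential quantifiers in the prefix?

4

Eliminate → and ↔ using ¬ and ∨.
  \neg ((\forall g\, \exists h\, (\neg S(g) \lor M(h,g))) \lor \neg (\forall d\, \neg S(d))) \lor \neg (\forall b\, \forall a\, (N(a) \land \neg N(b))) \lor (\exists a\, \neg S(a))
Drive negations inward (¬∀x A ≡ ∃x ¬A, ¬∃x A ≡ ∀x ¬A, De Morgan for ∧/∨):
  (\exists g\, \forall h\, (S(g) \land \neg M(h,g))) \land (\forall d\, \neg S(d)) \lor (\exists b\, \exists a\, (\neg N(a) \lor N(b))) \lor (\exists a\, \neg S(a))
Rename bound variables to avoid capture: a↦y1.
  (\exists g\, \forall h\, (S(g) \land \neg M(h,g))) \land (\forall d\, \neg S(d)) \lor (\exists b\, \exists a\, (\neg N(a) \lor N(b))) \lor (\exists y1\, \neg S(y1))
Extract every quantifier outward, since the variables are now distinct and don't occur free across branches:
  \exists g\, \forall h\, \forall d\, \exists b\, \exists a\, \exists y1\, (S(g) \land \neg M(h,g) \land \neg S(d) \lor \neg N(a) \lor N(b) \lor \neg S(y1))
The prefix is \exists g \forall h \forall d \exists b \exists a \exists y1: 2 universal, 4 existential.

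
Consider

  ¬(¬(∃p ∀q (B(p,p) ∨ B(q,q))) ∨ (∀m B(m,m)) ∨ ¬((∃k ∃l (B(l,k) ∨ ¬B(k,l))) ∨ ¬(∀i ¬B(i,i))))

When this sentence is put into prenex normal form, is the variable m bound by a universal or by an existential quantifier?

Move each ¬ inward, flipping quantifiers it crosses:
  (∃p ∀q (B(p,p) ∨ B(q,q))) ∧ (∃m ¬B(m,m)) ∧ ((∃k ∃l (B(l,k) ∨ ¬B(k,l))) ∨ (∃i B(i,i)))
All bound variables are already distinct, so no renaming is needed.
Pull the quantifiers to the front (each side's bound variable is not free in the other side):
  ∃p ∀q ∃m ∃k ∃l ∃i ((B(p,p) ∨ B(q,q)) ∧ ¬B(m,m) ∧ (B(l,k) ∨ ¬B(k,l) ∨ B(i,i)))
The quantifier ∀m sits under an odd number of negations, so it flips to ∃m.

existential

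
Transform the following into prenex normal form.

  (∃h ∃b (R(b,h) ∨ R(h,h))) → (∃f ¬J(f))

Eliminate → and ↔ using ¬ and ∨.
  ¬(∃h ∃b (R(b,h) ∨ R(h,h))) ∨ (∃f ¬J(f))
Drive negations inward (¬∀x A ≡ ∃x ¬A, ¬∃x A ≡ ∀x ¬A, De Morgan for ∧/∨):
  (∀h ∀b (¬R(b,h) ∧ ¬R(h,h))) ∨ (∃f ¬J(f))
Finally move all quantifiers to the prefix:
  ∀h ∀b ∃f (¬R(b,h) ∧ ¬R(h,h) ∨ ¬J(f))

∀h ∀b ∃f (¬R(b,h) ∧ ¬R(h,h) ∨ ¬J(f))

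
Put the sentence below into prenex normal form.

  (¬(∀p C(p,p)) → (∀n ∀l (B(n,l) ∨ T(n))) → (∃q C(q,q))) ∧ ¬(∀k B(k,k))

Eliminate → and ↔ using ¬ and ∨.
  (¬¬(∀p C(p,p)) ∨ ¬(∀n ∀l (B(n,l) ∨ T(n))) ∨ (∃q C(q,q))) ∧ ¬(∀k B(k,k))
Move each ¬ inward, flipping quantifiers it crosses:
  ((∀p C(p,p)) ∨ (∃n ∃l (¬B(n,l) ∧ ¬T(n))) ∨ (∃q C(q,q))) ∧ (∃k ¬B(k,k))
All bound variables are already distinct, so no renaming is needed.
Extract every quantifier outward, since the variables are now distinct and don't occur free across branches:
  ∀p ∃n ∃l ∃q ∃k ((C(p,p) ∨ ¬B(n,l) ∧ ¬T(n) ∨ C(q,q)) ∧ ¬B(k,k))

∀p ∃n ∃l ∃q ∃k ((C(p,p) ∨ ¬B(n,l) ∧ ¬T(n) ∨ C(q,q)) ∧ ¬B(k,k))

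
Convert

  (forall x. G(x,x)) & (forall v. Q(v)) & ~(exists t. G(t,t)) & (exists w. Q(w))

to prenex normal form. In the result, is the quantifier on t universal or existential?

universal

Push ¬ through the quantifiers and connectives to reach negation normal form:
  (forall x. G(x,x)) & (forall v. Q(v)) & (forall t. ~G(t,t)) & (exists w. Q(w))
Finally move all quantifiers to the prefix:
  forall x. forall v. forall t. exists w. (G(x,x) & Q(v) & ~G(t,t) & Q(w))
The quantifier exists t sits under an odd number of negations, so it flips to forall t.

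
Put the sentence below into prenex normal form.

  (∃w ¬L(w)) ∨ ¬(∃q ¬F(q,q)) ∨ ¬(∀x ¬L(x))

Push ¬ through the quantifiers and connectives to reach negation normal form:
  (∃w ¬L(w)) ∨ (∀q F(q,q)) ∨ (∃x L(x))
Extract every quantifier outward, since the variables are now distinct and don't occur free across branches:
  ∃w ∀q ∃x (¬L(w) ∨ F(q,q) ∨ L(x))

∃w ∀q ∃x (¬L(w) ∨ F(q,q) ∨ L(x))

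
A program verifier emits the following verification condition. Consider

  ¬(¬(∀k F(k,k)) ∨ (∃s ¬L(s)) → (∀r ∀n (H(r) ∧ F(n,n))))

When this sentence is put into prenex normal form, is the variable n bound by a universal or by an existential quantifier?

Rewrite implications/biconditionals: A → B as ¬A ∨ B.
  ¬(¬(¬(∀k F(k,k)) ∨ (∃s ¬L(s))) ∨ (∀r ∀n (H(r) ∧ F(n,n))))
Push ¬ through the quantifiers and connectives to reach negation normal form:
  ((∃k ¬F(k,k)) ∨ (∃s ¬L(s))) ∧ (∃r ∃n (¬H(r) ∨ ¬F(n,n)))
Pull the quantifiers to the front (each side's bound variable is not free in the other side):
  ∃k ∃s ∃r ∃n ((¬F(k,k) ∨ ¬L(s)) ∧ (¬H(r) ∨ ¬F(n,n)))
The quantifier ∀n sits under an odd number of negations (counting the antecedent side of each →), so it flips to ∃n.

existential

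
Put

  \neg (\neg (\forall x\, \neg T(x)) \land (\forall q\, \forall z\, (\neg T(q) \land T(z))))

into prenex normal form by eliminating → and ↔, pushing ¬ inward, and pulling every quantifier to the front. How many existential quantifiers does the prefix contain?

2

Push ¬ through the quantifiers and connectives to reach negation normal form:
  (\forall x\, \neg T(x)) \lor (\exists q\, \exists z\, (T(q) \lor \neg T(z)))
Pull the quantifiers to the front (each side's bound variable is not free in the other side):
  \forall x\, \exists q\, \exists z\, (\neg T(x) \lor T(q) \lor \neg T(z))
The prefix is \forall x \exists q \exists z: 1 universal, 2 existential.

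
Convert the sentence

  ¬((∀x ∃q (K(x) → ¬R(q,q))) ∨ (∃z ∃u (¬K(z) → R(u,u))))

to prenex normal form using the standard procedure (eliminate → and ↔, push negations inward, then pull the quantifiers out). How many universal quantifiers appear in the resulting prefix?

Eliminate → and ↔ using ¬ and ∨.
  ¬((∀x ∃q (¬K(x) ∨ ¬R(q,q))) ∨ (∃z ∃u (¬¬K(z) ∨ R(u,u))))
Move each ¬ inward, flipping quantifiers it crosses:
  (∃x ∀q (K(x) ∧ R(q,q))) ∧ (∀z ∀u (¬K(z) ∧ ¬R(u,u)))
Extract every quantifier outward, since the variables are now distinct and don't occur free across branches:
  ∃x ∀q ∀z ∀u (K(x) ∧ R(q,q) ∧ ¬K(z) ∧ ¬R(u,u))
The prefix is ∃x ∀q ∀z ∀u: 3 universal, 1 existential.

3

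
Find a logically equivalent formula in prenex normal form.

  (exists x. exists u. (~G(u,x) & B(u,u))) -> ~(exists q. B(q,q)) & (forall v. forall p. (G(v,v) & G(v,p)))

forall x. forall u. forall q. forall v. forall p. (G(u,x) | ~B(u,u) | ~B(q,q) & G(v,v) & G(v,p))

Eliminate → and ↔ using ¬ and ∨.
  ~(exists x. exists u. (~G(u,x) & B(u,u))) | ~(exists q. B(q,q)) & (forall v. forall p. (G(v,v) & G(v,p)))
Push ¬ through the quantifiers and connectives to reach negation normal form:
  (forall x. forall u. (G(u,x) | ~B(u,u))) | (forall q. ~B(q,q)) & (forall v. forall p. (G(v,v) & G(v,p)))
Extract every quantifier outward, since the variables are now distinct and don't occur free across branches:
  forall x. forall u. forall q. forall v. forall p. (G(u,x) | ~B(u,u) | ~B(q,q) & G(v,v) & G(v,p))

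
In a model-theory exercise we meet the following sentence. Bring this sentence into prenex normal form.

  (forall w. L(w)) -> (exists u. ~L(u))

Eliminate → and ↔ using ¬ and ∨.
  ~(forall w. L(w)) | (exists u. ~L(u))
Push ¬ through the quantifiers and connectives to reach negation normal form:
  (exists w. ~L(w)) | (exists u. ~L(u))
All bound variables are already distinct, so no renaming is needed.
Pull the quantifiers to the front (each side's bound variable is not free in the other side):
  exists w. exists u. (~L(w) | ~L(u))

exists w. exists u. (~L(w) | ~L(u))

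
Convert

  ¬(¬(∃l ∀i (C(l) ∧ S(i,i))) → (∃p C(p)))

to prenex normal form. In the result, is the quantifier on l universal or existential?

First replace A → B with ¬A ∨ B.
  ¬(¬¬(∃l ∀i (C(l) ∧ S(i,i))) ∨ (∃p C(p)))
Drive negations inward (¬∀x A ≡ ∃x ¬A, ¬∃x A ≡ ∀x ¬A, De Morgan for ∧/∨):
  (∀l ∃i (¬C(l) ∨ ¬S(i,i))) ∧ (∀p ¬C(p))
All bound variables are already distinct, so no renaming is needed.
Extract every quantifier outward, since the variables are now distinct and don't occur free across branches:
  ∀l ∃i ∀p ((¬C(l) ∨ ¬S(i,i)) ∧ ¬C(p))
The quantifier ∃l sits under an odd number of negations (counting the antecedent side of each →), so it flips to ∀l.

universal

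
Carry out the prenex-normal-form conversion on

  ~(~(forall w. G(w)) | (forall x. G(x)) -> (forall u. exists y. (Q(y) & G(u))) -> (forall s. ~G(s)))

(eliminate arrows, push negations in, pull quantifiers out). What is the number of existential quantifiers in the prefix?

3

Eliminate → and ↔ using ¬ and ∨.
  ~(~(~(forall w. G(w)) | (forall x. G(x))) | ~(forall u. exists y. (Q(y) & G(u))) | (forall s. ~G(s)))
Push ¬ through the quantifiers and connectives to reach negation normal form:
  ((exists w. ~G(w)) | (forall x. G(x))) & (forall u. exists y. (Q(y) & G(u))) & (exists s. G(s))
Pull the quantifiers to the front (each side's bound variable is not free in the other side):
  exists w. forall x. forall u. exists y. exists s. ((~G(w) | G(x)) & Q(y) & G(u) & G(s))
The prefix is exists w forall x forall u exists y exists s: 2 universal, 3 existential.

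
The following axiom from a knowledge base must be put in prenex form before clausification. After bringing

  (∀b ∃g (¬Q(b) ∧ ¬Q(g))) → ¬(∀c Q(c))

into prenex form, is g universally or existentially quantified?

Rewrite implications/biconditionals: A → B as ¬A ∨ B.
  ¬(∀b ∃g (¬Q(b) ∧ ¬Q(g))) ∨ ¬(∀c Q(c))
Drive negations inward (¬∀x A ≡ ∃x ¬A, ¬∃x A ≡ ∀x ¬A, De Morgan for ∧/∨):
  (∃b ∀g (Q(b) ∨ Q(g))) ∨ (∃c ¬Q(c))
Finally move all quantifiers to the prefix:
  ∃b ∀g ∃c (Q(b) ∨ Q(g) ∨ ¬Q(c))
The quantifier ∃g sits under an odd number of negations (counting the antecedent side of each →), so it flips to ∀g.

universal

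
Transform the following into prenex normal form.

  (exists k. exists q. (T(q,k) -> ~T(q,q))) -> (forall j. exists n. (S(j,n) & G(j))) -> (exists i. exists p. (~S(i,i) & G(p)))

Eliminate → and ↔ using ¬ and ∨.
  ~(exists k. exists q. (~T(q,k) | ~T(q,q))) | ~(forall j. exists n. (S(j,n) & G(j))) | (exists i. exists p. (~S(i,i) & G(p)))
Move each ¬ inward, flipping quantifiers it crosses:
  (forall k. forall q. (T(q,k) & T(q,q))) | (exists j. forall n. (~S(j,n) | ~G(j))) | (exists i. exists p. (~S(i,i) & G(p)))
Extract every quantifier outward, since the variables are now distinct and don't occur free across branches:
  forall k. forall q. exists j. forall n. exists i. exists p. (T(q,k) & T(q,q) | ~S(j,n) | ~G(j) | ~S(i,i) & G(p))

forall k. forall q. exists j. forall n. exists i. exists p. (T(q,k) & T(q,q) | ~S(j,n) | ~G(j) | ~S(i,i) & G(p))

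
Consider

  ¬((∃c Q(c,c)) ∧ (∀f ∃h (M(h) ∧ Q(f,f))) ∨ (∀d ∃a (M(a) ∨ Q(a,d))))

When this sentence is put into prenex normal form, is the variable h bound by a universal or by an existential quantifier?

Drive negations inward (¬∀x A ≡ ∃x ¬A, ¬∃x A ≡ ∀x ¬A, De Morgan for ∧/∨):
  ((∀c ¬Q(c,c)) ∨ (∃f ∀h (¬M(h) ∨ ¬Q(f,f)))) ∧ (∃d ∀a (¬M(a) ∧ ¬Q(a,d)))
Extract every quantifier outward, since the variables are now distinct and don't occur free across branches:
  ∀c ∃f ∀h ∃d ∀a ((¬Q(c,c) ∨ ¬M(h) ∨ ¬Q(f,f)) ∧ ¬M(a) ∧ ¬Q(a,d))
The quantifier ∃h sits under an odd number of negations, so it flips to ∀h.

universal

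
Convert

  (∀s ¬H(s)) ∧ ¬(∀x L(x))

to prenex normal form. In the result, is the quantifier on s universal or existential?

universal

Drive negations inward (¬∀x A ≡ ∃x ¬A, ¬∃x A ≡ ∀x ¬A, De Morgan for ∧/∨):
  (∀s ¬H(s)) ∧ (∃x ¬L(x))
All bound variables are already distinct, so no renaming is needed.
Finally move all quantifiers to the prefix:
  ∀s ∃x (¬H(s) ∧ ¬L(x))
The quantifier ∀s sits under an even number of negations, so it remains universal.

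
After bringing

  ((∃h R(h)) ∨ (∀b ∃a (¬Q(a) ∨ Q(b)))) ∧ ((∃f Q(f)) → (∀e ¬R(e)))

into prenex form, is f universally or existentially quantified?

universal

Rewrite implications/biconditionals: A → B as ¬A ∨ B.
  ((∃h R(h)) ∨ (∀b ∃a (¬Q(a) ∨ Q(b)))) ∧ (¬(∃f Q(f)) ∨ (∀e ¬R(e)))
Push ¬ through the quantifiers and connectives to reach negation normal form:
  ((∃h R(h)) ∨ (∀b ∃a (¬Q(a) ∨ Q(b)))) ∧ ((∀f ¬Q(f)) ∨ (∀e ¬R(e)))
Pull the quantifiers to the front (each side's bound variable is not free in the other side):
  ∃h ∀b ∃a ∀f ∀e ((R(h) ∨ ¬Q(a) ∨ Q(b)) ∧ (¬Q(f) ∨ ¬R(e)))
The quantifier ∃f sits under an odd number of negations (counting the antecedent side of each →), so it flips to ∀f.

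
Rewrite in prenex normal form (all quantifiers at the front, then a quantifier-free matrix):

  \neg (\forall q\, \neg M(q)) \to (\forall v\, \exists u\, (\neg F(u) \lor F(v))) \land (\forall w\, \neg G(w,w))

\forall q\, \forall v\, \exists u\, \forall w\, (\neg M(q) \lor (\neg F(u) \lor F(v)) \land \neg G(w,w))

First replace A → B with ¬A ∨ B.
  \neg \neg (\forall q\, \neg M(q)) \lor (\forall v\, \exists u\, (\neg F(u) \lor F(v))) \land (\forall w\, \neg G(w,w))
Drive negations inward (¬∀x A ≡ ∃x ¬A, ¬∃x A ≡ ∀x ¬A, De Morgan for ∧/∨):
  (\forall q\, \neg M(q)) \lor (\forall v\, \exists u\, (\neg F(u) \lor F(v))) \land (\forall w\, \neg G(w,w))
All bound variables are already distinct, so no renaming is needed.
Pull the quantifiers to the front (each side's bound variable is not free in the other side):
  \forall q\, \forall v\, \exists u\, \forall w\, (\neg M(q) \lor (\neg F(u) \lor F(v)) \land \neg G(w,w))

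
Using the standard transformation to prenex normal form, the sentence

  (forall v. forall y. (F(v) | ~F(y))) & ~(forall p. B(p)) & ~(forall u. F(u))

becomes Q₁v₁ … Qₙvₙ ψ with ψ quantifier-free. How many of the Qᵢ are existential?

2

Push ¬ through the quantifiers and connectives to reach negation normal form:
  (forall v. forall y. (F(v) | ~F(y))) & (exists p. ~B(p)) & (exists u. ~F(u))
All bound variables are already distinct, so no renaming is needed.
Pull the quantifiers to the front (each side's bound variable is not free in the other side):
  forall v. forall y. exists p. exists u. ((F(v) | ~F(y)) & ~B(p) & ~F(u))
The prefix is forall v forall y exists p exists u: 2 universal, 2 existential.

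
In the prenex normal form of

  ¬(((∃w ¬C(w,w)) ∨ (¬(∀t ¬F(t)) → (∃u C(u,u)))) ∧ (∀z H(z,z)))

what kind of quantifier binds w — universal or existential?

First replace A → B with ¬A ∨ B.
  ¬(((∃w ¬C(w,w)) ∨ ¬¬(∀t ¬F(t)) ∨ (∃u C(u,u))) ∧ (∀z H(z,z)))
Push ¬ through the quantifiers and connectives to reach negation normal form:
  (∀w C(w,w)) ∧ (∃t F(t)) ∧ (∀u ¬C(u,u)) ∨ (∃z ¬H(z,z))
Finally move all quantifiers to the prefix:
  ∀w ∃t ∀u ∃z (C(w,w) ∧ F(t) ∧ ¬C(u,u) ∨ ¬H(z,z))
The quantifier ∃w sits under an odd number of negations (counting the antecedent side of each →), so it flips to ∀w.

universal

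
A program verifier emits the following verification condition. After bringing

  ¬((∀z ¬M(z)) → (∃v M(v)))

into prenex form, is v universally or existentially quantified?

Eliminate → and ↔ using ¬ and ∨.
  ¬(¬(∀z ¬M(z)) ∨ (∃v M(v)))
Push ¬ through the quantifiers and connectives to reach negation normal form:
  (∀z ¬M(z)) ∧ (∀v ¬M(v))
Pull the quantifiers to the front (each side's bound variable is not free in the other side):
  ∀z ∀v (¬M(z) ∧ ¬M(v))
The quantifier ∃v sits under an odd number of negations (counting the antecedent side of each →), so it flips to ∀v.

universal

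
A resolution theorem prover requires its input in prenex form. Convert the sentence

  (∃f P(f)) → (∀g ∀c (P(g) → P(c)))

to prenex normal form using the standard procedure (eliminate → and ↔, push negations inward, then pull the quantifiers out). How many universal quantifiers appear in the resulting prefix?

3

First replace A → B with ¬A ∨ B.
  ¬(∃f P(f)) ∨ (∀g ∀c (¬P(g) ∨ P(c)))
Push ¬ through the quantifiers and connectives to reach negation normal form:
  (∀f ¬P(f)) ∨ (∀g ∀c (¬P(g) ∨ P(c)))
All bound variables are already distinct, so no renaming is needed.
Finally move all quantifiers to the prefix:
  ∀f ∀g ∀c (¬P(f) ∨ ¬P(g) ∨ P(c))
The prefix is ∀f ∀g ∀c: 3 universal, 0 existential.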